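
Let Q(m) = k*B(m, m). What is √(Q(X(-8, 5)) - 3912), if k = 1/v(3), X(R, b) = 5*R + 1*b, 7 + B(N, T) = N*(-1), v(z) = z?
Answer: 2*I*√8781/3 ≈ 62.471*I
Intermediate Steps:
B(N, T) = -7 - N (B(N, T) = -7 + N*(-1) = -7 - N)
X(R, b) = b + 5*R (X(R, b) = 5*R + b = b + 5*R)
k = ⅓ (k = 1/3 = ⅓ ≈ 0.33333)
Q(m) = -7/3 - m/3 (Q(m) = (-7 - m)/3 = -7/3 - m/3)
√(Q(X(-8, 5)) - 3912) = √((-7/3 - (5 + 5*(-8))/3) - 3912) = √((-7/3 - (5 - 40)/3) - 3912) = √((-7/3 - ⅓*(-35)) - 3912) = √((-7/3 + 35/3) - 3912) = √(28/3 - 3912) = √(-11708/3) = 2*I*√8781/3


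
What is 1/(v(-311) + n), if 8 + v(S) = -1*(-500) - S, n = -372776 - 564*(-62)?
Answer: -1/337005 ≈ -2.9673e-6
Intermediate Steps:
n = -337808 (n = -372776 - 1*(-34968) = -372776 + 34968 = -337808)
v(S) = 492 - S (v(S) = -8 + (-1*(-500) - S) = -8 + (500 - S) = 492 - S)
1/(v(-311) + n) = 1/((492 - 1*(-311)) - 337808) = 1/((492 + 311) - 337808) = 1/(803 - 337808) = 1/(-337005) = -1/337005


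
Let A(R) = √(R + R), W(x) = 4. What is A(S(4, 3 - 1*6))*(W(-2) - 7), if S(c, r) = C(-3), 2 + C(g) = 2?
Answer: 0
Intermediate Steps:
C(g) = 0 (C(g) = -2 + 2 = 0)
S(c, r) = 0
A(R) = √2*√R (A(R) = √(2*R) = √2*√R)
A(S(4, 3 - 1*6))*(W(-2) - 7) = (√2*√0)*(4 - 7) = (√2*0)*(-3) = 0*(-3) = 0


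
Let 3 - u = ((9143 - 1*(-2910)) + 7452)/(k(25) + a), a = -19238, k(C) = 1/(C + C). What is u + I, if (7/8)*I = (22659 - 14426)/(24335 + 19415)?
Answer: 622884767243/147290784375 ≈ 4.2289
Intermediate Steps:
k(C) = 1/(2*C)
u = 3860947/961899 (u = 3 - ((9143 - 1*(-2910)) + 7452)/((1/2)/25 - 19238) = 3 - ((9143 + 2910) + 7452)/((1/2)*(1/25) - 19238) = 3 - (12053 + 7452)/(1/50 - 19238) = 3 - 19505/(-961899/50) = 3 - 19505*(-50)/961899 = 3 - 1*(-975250/961899) = 3 + 975250/961899 = 3860947/961899 ≈ 4.0139)
I = 32932/153125 (I = 8*((22659 - 14426)/(24335 + 19415))/7 = 8*(8233/43750)/7 = 8*(8233*(1/43750))/7 = (8/7)*(8233/43750) = 32932/153125 ≈ 0.21507)
u + I = 3860947/961899 + 32932/153125 = 622884767243/147290784375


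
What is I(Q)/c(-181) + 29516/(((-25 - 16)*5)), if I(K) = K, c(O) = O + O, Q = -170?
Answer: -5324971/37105 ≈ -143.51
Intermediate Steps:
c(O) = 2*O
I(Q)/c(-181) + 29516/(((-25 - 16)*5)) = -170/(2*(-181)) + 29516/(((-25 - 16)*5)) = -170/(-362) + 29516/((-41*5)) = -170*(-1/362) + 29516/(-205) = 85/181 + 29516*(-1/205) = 85/181 - 29516/205 = -5324971/37105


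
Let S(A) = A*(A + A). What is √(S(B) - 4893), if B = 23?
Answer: I*√3835 ≈ 61.927*I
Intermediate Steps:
S(A) = 2*A² (S(A) = A*(2*A) = 2*A²)
√(S(B) - 4893) = √(2*23² - 4893) = √(2*529 - 4893) = √(1058 - 4893) = √(-3835) = I*√3835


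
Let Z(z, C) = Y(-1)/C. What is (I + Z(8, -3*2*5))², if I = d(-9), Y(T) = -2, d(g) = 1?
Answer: 256/225 ≈ 1.1378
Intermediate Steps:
Z(z, C) = -2/C
I = 1
(I + Z(8, -3*2*5))² = (1 - 2/(-3*2*5))² = (1 - 2/((-6*5)))² = (1 - 2/(-30))² = (1 - 2*(-1/30))² = (1 + 1/15)² = (16/15)² = 256/225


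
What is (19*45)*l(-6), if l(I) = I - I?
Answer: 0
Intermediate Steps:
l(I) = 0
(19*45)*l(-6) = (19*45)*0 = 855*0 = 0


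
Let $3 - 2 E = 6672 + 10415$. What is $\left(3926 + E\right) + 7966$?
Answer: $3350$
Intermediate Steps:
$E = -8542$ ($E = \frac{3}{2} - \frac{6672 + 10415}{2} = \frac{3}{2} - \frac{17087}{2} = -8542$)
$\left(3926 + E\right) + 7966 = \left(3926 - 8542\right) + 7966 = -4616 + 7966 = 3350$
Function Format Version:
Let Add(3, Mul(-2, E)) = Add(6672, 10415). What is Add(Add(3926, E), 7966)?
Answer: 3350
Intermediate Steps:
E = -8542 (E = Add(Rational(3, 2), Mul(Rational(-1, 2), Add(6672, 10415))) = Add(Rational(3, 2), Mul(Rational(-1, 2), 17087)) = Add(Rational(3, 2), Rational(-17087, 2)) = -8542)
Add(Add(3926, E), 7966) = Add(Add(3926, -8542), 7966) = Add(-4616, 7966) = 3350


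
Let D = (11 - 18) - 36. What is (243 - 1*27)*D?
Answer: -9288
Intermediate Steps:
D = -43 (D = -7 - 36 = -43)
(243 - 1*27)*D = (243 - 1*27)*(-43) = (243 - 27)*(-43) = 216*(-43) = -9288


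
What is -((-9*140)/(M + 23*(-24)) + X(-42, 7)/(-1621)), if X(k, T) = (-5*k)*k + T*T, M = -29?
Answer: -1019773/134543 ≈ -7.5795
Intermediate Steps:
X(k, T) = T**2 - 5*k**2 (X(k, T) = -5*k**2 + T**2 = T**2 - 5*k**2)
-((-9*140)/(M + 23*(-24)) + X(-42, 7)/(-1621)) = -((-9*140)/(-29 + 23*(-24)) + (7**2 - 5*(-42)**2)/(-1621)) = -(-1260/(-29 - 552) + (49 - 5*1764)*(-1/1621)) = -(-1260/(-581) + (49 - 8820)*(-1/1621)) = -(-1260*(-1/581) - 8771*(-1/1621)) = -(180/83 + 8771/1621) = -1*1019773/134543 = -1019773/134543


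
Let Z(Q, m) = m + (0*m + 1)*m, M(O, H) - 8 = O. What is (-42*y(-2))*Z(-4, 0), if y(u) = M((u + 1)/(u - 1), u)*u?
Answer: 0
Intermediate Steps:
M(O, H) = 8 + O
y(u) = u*(8 + (1 + u)/(-1 + u)) (y(u) = (8 + (u + 1)/(u - 1))*u = (8 + (1 + u)/(-1 + u))*u = u*(8 + (1 + u)/(-1 + u)))
Z(Q, m) = 2*m (Z(Q, m) = m + (0 + 1)*m = m + 1*m = m + m = 2*m)
(-42*y(-2))*Z(-4, 0) = (-(-84)*(-7 + 9*(-2))/(-1 - 2))*(2*0) = -(-84)*(-7 - 18)/(-3)*0 = -(-84)*(-1)*(-25)/3*0 = -42*(-50/3)*0 = 700*0 = 0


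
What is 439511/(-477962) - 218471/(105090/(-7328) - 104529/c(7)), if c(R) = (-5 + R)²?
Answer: 340492302260029/45789289659858 ≈ 7.4361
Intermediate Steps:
439511/(-477962) - 218471/(105090/(-7328) - 104529/c(7)) = 439511/(-477962) - 218471/(105090/(-7328) - 104529/(-5 + 7)²) = 439511*(-1/477962) - 218471/(105090*(-1/7328) - 104529/(2²)) = -439511/477962 - 218471/(-52545/3664 - 104529/4) = -439511/477962 - 218471/(-95801109/3664) = -439511/477962 - 218471*(-3664/95801109) = -439511/477962 + 800477744/95801109 = 340492302260029/45789289659858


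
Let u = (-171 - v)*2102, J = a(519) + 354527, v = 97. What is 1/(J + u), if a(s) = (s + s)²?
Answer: 1/868635 ≈ 1.1512e-6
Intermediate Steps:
a(s) = 4*s² (a(s) = (2*s)² = 4*s²)
J = 1431971 (J = 4*519² + 354527 = 4*269361 + 354527 = 1077444 + 354527 = 1431971)
u = -563336 (u = (-171 - 1*97)*2102 = (-171 - 97)*2102 = -268*2102 = -563336)
1/(J + u) = 1/(1431971 - 563336) = 1/868635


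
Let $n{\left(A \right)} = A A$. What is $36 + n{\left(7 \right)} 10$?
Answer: $526$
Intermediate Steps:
$n{\left(A \right)} = A^{2}$
$36 + n{\left(7 \right)} 10 = 36 + 7^{2} \cdot 10 = 36 + 49 \cdot 10 = 36 + 490 = 526$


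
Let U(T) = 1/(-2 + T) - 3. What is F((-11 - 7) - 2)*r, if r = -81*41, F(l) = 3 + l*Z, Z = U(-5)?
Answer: -1530981/7 ≈ -2.1871e+5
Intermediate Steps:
U(T) = -3 + 1/(-2 + T)
Z = -22/7 (Z = (7 - 3*(-5))/(-2 - 5) = (7 + 15)/(-7) = -1/7*22 = -22/7 ≈ -3.1429)
F(l) = 3 - 22*l/7 (F(l) = 3 + l*(-22/7) = 3 - 22*l/7)
r = -3321
F((-11 - 7) - 2)*r = (3 - 22*((-11 - 7) - 2)/7)*(-3321) = (3 - 22*(-18 - 2)/7)*(-3321) = (3 - 22/7*(-20))*(-3321) = (3 + 440/7)*(-3321) = (461/7)*(-3321) = -1530981/7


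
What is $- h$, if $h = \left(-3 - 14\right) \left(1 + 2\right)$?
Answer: $51$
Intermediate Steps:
$h = -51$ ($h = \left(-17\right) 3 = -51$)
$- h = \left(-1\right) \left(-51\right) = 51$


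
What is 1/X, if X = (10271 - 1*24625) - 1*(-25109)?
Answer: 1/10755 ≈ 9.2980e-5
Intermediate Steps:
X = 10755 (X = (10271 - 24625) + 25109 = -14354 + 25109 = 10755)
1/X = 1/10755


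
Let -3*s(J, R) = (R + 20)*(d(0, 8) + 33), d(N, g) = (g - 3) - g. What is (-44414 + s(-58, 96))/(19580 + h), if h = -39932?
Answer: 22787/10176 ≈ 2.2393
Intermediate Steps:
d(N, g) = -3 (d(N, g) = (-3 + g) - g = -3)
s(J, R) = -200 - 10*R (s(J, R) = -(R + 20)*(-3 + 33)/3 = -(20 + R)*30/3 = -(600 + 30*R)/3 = -200 - 10*R)
(-44414 + s(-58, 96))/(19580 + h) = (-44414 + (-200 - 10*96))/(19580 - 39932) = (-44414 + (-200 - 960))/(-20352) = (-44414 - 1160)*(-1/20352) = -45574*(-1/20352) = 22787/10176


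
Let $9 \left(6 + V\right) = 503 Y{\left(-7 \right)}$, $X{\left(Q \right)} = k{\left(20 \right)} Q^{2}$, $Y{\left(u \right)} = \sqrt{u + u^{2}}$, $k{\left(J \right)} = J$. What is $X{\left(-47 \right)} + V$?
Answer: $44174 + \frac{503 \sqrt{42}}{9} \approx 44536.0$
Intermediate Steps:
$X{\left(Q \right)} = 20 Q^{2}$
$V = -6 + \frac{503 \sqrt{42}}{9}$ ($V = -6 + \frac{503 \sqrt{- 7 \left(1 - 7\right)}}{9} = -6 + \frac{503 \sqrt{\left(-7\right) \left(-6\right)}}{9} = -6 + \frac{503 \sqrt{42}}{9} \approx 356.2$)
$X{\left(-47 \right)} + V = 20 \left(-47\right)^{2} - \left(6 - \frac{503 \sqrt{42}}{9}\right) = 20 \cdot 2209 - \left(6 - \frac{503 \sqrt{42}}{9}\right) = 44180 - \left(6 - \frac{503 \sqrt{42}}{9}\right) = 44174 + \frac{503 \sqrt{42}}{9}$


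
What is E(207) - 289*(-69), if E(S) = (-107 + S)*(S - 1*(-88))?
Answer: 49441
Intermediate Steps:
E(S) = (-107 + S)*(88 + S) (E(S) = (-107 + S)*(S + 88) = (-107 + S)*(88 + S))
E(207) - 289*(-69) = (-9416 + 207² - 19*207) - 289*(-69) = (-9416 + 42849 - 3933) + 19941 = 29500 + 19941 = 49441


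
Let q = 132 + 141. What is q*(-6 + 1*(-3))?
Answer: -2457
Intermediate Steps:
q = 273
q*(-6 + 1*(-3)) = 273*(-6 + 1*(-3)) = 273*(-6 - 3) = 273*(-9) = -2457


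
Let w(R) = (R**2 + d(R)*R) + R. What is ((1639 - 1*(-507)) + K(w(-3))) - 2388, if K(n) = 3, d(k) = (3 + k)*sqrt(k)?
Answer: -239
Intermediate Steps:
d(k) = sqrt(k)*(3 + k)
w(R) = R + R**2 + R**(3/2)*(3 + R) (w(R) = (R**2 + (sqrt(R)*(3 + R))*R) + R = (R**2 + R**(3/2)*(3 + R)) + R = R + R**2 + R**(3/2)*(3 + R))
((1639 - 1*(-507)) + K(w(-3))) - 2388 = ((1639 - 1*(-507)) + 3) - 2388 = ((1639 + 507) + 3) - 2388 = (2146 + 3) - 2388 = 2149 - 2388 = -239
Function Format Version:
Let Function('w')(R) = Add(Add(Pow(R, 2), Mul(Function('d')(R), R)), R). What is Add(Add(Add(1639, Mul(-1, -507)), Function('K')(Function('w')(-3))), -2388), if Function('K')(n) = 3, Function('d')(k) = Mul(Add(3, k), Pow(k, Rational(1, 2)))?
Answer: -239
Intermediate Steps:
Function('d')(k) = Mul(Pow(k, Rational(1, 2)), Add(3, k))
Function('w')(R) = Add(R, Pow(R, 2), Mul(Pow(R, Rational(3, 2)), Add(3, R))) (Function('w')(R) = Add(Add(Pow(R, 2), Mul(Mul(Pow(R, Rational(1, 2)), Add(3, R)), R)), R) = Add(Add(Pow(R, 2), Mul(Pow(R, Rational(3, 2)), Add(3, R))), R) = Add(R, Pow(R, 2), Mul(Pow(R, Rational(3, 2)), Add(3, R))))
Add(Add(Add(1639, Mul(-1, -507)), Function('K')(Function('w')(-3))), -2388) = Add(Add(Add(1639, Mul(-1, -507)), 3), -2388) = Add(Add(Add(1639, 507), 3), -2388) = Add(Add(2146, 3), -2388) = Add(2149, -2388) = -239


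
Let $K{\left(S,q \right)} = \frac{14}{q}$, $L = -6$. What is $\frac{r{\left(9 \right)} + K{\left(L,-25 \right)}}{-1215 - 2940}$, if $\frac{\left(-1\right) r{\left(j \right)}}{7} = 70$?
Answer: $\frac{4088}{34625} \approx 0.11806$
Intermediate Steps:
$r{\left(j \right)} = -490$ ($r{\left(j \right)} = \left(-7\right) 70 = -490$)
$\frac{r{\left(9 \right)} + K{\left(L,-25 \right)}}{-1215 - 2940} = \frac{-490 + \frac{14}{-25}}{-1215 - 2940} = \frac{-490 + 14 \left(- \frac{1}{25}\right)}{-4155} = \left(-490 - \frac{14}{25}\right) \left(- \frac{1}{4155}\right) = \left(- \frac{12264}{25}\right) \left(- \frac{1}{4155}\right) = \frac{4088}{34625}$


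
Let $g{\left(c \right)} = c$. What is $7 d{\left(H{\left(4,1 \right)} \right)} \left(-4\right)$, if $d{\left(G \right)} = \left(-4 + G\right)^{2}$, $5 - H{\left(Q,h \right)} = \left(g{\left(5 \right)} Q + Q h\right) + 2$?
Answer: $-17500$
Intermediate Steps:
$H{\left(Q,h \right)} = 3 - 5 Q - Q h$ ($H{\left(Q,h \right)} = 5 - \left(\left(5 Q + Q h\right) + 2\right) = 5 - \left(2 + 5 Q + Q h\right) = 3 - 5 Q - Q h$)
$7 d{\left(H{\left(4,1 \right)} \right)} \left(-4\right) = 7 \left(-4 - \left(17 + 4\right)\right)^{2} \left(-4\right) = 7 \left(-4 - 21\right)^{2} \left(-4\right) = 7 \left(-25\right)^{2} \left(-4\right) = 7 \cdot 625 \left(-4\right) = 4375 \left(-4\right) = -17500$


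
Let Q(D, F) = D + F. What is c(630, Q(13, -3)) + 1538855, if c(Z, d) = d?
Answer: 1538865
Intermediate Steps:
c(630, Q(13, -3)) + 1538855 = (13 - 3) + 1538855 = 10 + 1538855 = 1538865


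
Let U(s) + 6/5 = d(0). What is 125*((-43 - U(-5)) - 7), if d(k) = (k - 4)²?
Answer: -8100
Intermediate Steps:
d(k) = (-4 + k)²
U(s) = 74/5 (U(s) = -6/5 + (-4 + 0)² = -6/5 + (-4)² = -6/5 + 16 = 74/5)
125*((-43 - U(-5)) - 7) = 125*((-43 - 1*74/5) - 7) = 125*((-43 - 74/5) - 7) = 125*(-289/5 - 7) = 125*(-324/5) = -8100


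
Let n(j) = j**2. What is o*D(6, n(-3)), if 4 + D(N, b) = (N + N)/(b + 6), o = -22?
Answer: 352/5 ≈ 70.400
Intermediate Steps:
D(N, b) = -4 + 2*N/(6 + b) (D(N, b) = -4 + (N + N)/(b + 6) = -4 + (2*N)/(6 + b) = -4 + 2*N/(6 + b))
o*D(6, n(-3)) = -44*(-12 + 6 - 2*(-3)**2)/(6 + (-3)**2) = -44*(-12 + 6 - 2*9)/(6 + 9) = -44*(-12 + 6 - 18)/15 = -44*(-24)/15 = -22*(-16/5) = 352/5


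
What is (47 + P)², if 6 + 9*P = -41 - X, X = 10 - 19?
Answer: 148225/81 ≈ 1829.9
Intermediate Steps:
X = -9
P = -38/9 (P = -⅔ + (-41 - 1*(-9))/9 = -⅔ + (-41 + 9)/9 = -⅔ + (⅑)*(-32) = -⅔ - 32/9 = -38/9 ≈ -4.2222)
(47 + P)² = (47 - 38/9)² = (385/9)² = 148225/81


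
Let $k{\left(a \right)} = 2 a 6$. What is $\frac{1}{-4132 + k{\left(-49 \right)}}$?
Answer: $- \frac{1}{4720} \approx -0.00021186$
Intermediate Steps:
$k{\left(a \right)} = 12 a$
$\frac{1}{-4132 + k{\left(-49 \right)}} = \frac{1}{-4132 + 12 \left(-49\right)} = \frac{1}{-4132 - 588} = \frac{1}{-4720} = - \frac{1}{4720}$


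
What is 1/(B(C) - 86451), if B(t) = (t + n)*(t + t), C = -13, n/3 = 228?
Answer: -1/103897 ≈ -9.6249e-6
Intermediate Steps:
n = 684 (n = 3*228 = 684)
B(t) = 2*t*(684 + t) (B(t) = (t + 684)*(t + t) = (684 + t)*(2*t) = 2*t*(684 + t))
1/(B(C) - 86451) = 1/(2*(-13)*(684 - 13) - 86451) = 1/(2*(-13)*671 - 86451) = 1/(-17446 - 86451) = 1/(-103897) = -1/103897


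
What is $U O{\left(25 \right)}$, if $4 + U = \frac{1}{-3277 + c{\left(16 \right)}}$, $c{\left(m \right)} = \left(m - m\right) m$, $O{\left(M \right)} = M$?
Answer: $- \frac{327725}{3277} \approx -100.01$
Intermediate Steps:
$c{\left(m \right)} = 0$ ($c{\left(m \right)} = 0 m = 0$)
$U = - \frac{13109}{3277}$ ($U = -4 + \frac{1}{-3277 + 0} = -4 + \frac{1}{-3277} = -4 - \frac{1}{3277} = - \frac{13109}{3277} \approx -4.0003$)
$U O{\left(25 \right)} = \left(- \frac{13109}{3277}\right) 25 = - \frac{327725}{3277}$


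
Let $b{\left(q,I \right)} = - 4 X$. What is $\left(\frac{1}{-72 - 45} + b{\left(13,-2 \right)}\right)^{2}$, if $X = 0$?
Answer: $\frac{1}{13689} \approx 7.3051 \cdot 10^{-5}$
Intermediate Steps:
$b{\left(q,I \right)} = 0$ ($b{\left(q,I \right)} = \left(-4\right) 0 = 0$)
$\left(\frac{1}{-72 - 45} + b{\left(13,-2 \right)}\right)^{2} = \left(\frac{1}{-72 - 45} + 0\right)^{2} = \left(\frac{1}{-117} + 0\right)^{2} = \left(- \frac{1}{117} + 0\right)^{2} = \left(- \frac{1}{117}\right)^{2} = \frac{1}{13689}$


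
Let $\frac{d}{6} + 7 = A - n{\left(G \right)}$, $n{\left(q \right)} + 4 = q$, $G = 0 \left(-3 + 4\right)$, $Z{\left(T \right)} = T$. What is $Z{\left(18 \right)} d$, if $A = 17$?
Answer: $1512$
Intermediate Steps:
$G = 0$ ($G = 0 \cdot 1 = 0$)
$n{\left(q \right)} = -4 + q$
$d = 84$ ($d = -42 + 6 \left(17 - \left(-4 + 0\right)\right) = -42 + 6 \left(17 - -4\right) = -42 + 6 \left(17 + 4\right) = -42 + 6 \cdot 21 = -42 + 126 = 84$)
$Z{\left(18 \right)} d = 18 \cdot 84 = 1512$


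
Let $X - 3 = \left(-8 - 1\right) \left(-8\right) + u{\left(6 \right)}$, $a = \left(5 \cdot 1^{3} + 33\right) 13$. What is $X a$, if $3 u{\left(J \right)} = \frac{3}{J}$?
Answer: $\frac{111397}{3} \approx 37132.0$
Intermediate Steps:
$u{\left(J \right)} = \frac{1}{J}$ ($u{\left(J \right)} = \frac{3 \frac{1}{J}}{3} = \frac{1}{J}$)
$a = 494$ ($a = \left(5 \cdot 1 + 33\right) 13 = \left(5 + 33\right) 13 = 38 \cdot 13 = 494$)
$X = \frac{451}{6}$ ($X = 3 + \left(\left(-8 - 1\right) \left(-8\right) + \frac{1}{6}\right) = 3 + \left(\left(-9\right) \left(-8\right) + \frac{1}{6}\right) = 3 + \left(72 + \frac{1}{6}\right) = 3 + \frac{433}{6} = \frac{451}{6} \approx 75.167$)
$X a = \frac{451}{6} \cdot 494 = \frac{111397}{3}$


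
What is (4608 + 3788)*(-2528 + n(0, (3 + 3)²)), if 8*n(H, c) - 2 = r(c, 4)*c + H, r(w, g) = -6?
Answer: -21449681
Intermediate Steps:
n(H, c) = ¼ - 3*c/4 + H/8 (n(H, c) = ¼ + (-6*c + H)/8 = ¼ + (H - 6*c)/8 = ¼ + (-3*c/4 + H/8) = ¼ - 3*c/4 + H/8)
(4608 + 3788)*(-2528 + n(0, (3 + 3)²)) = (4608 + 3788)*(-2528 + (¼ - 3*(3 + 3)²/4 + (⅛)*0)) = 8396*(-2528 + (¼ - ¾*6² + 0)) = 8396*(-2528 + (¼ - ¾*36 + 0)) = 8396*(-2528 + (¼ - 27 + 0)) = 8396*(-2528 - 107/4) = 8396*(-10219/4) = -21449681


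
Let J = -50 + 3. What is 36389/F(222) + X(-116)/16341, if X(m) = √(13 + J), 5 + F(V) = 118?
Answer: 36389/113 + I*√34/16341 ≈ 322.03 + 0.00035683*I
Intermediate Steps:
J = -47
F(V) = 113 (F(V) = -5 + 118 = 113)
X(m) = I*√34 (X(m) = √(13 - 47) = √(-34) = I*√34)
36389/F(222) + X(-116)/16341 = 36389/113 + (I*√34)/16341 = 36389*(1/113) + (I*√34)*(1/16341) = 36389/113 + I*√34/16341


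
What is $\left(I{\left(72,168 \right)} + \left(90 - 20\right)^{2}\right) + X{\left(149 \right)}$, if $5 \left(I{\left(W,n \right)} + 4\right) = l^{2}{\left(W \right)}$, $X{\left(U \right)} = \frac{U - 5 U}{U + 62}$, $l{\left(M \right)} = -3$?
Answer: $\frac{5164199}{1055} \approx 4895.0$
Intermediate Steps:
$X{\left(U \right)} = - \frac{4 U}{62 + U}$ ($X{\left(U \right)} = \frac{\left(-4\right) U}{62 + U} = - \frac{4 U}{62 + U}$)
$I{\left(W,n \right)} = - \frac{11}{5}$ ($I{\left(W,n \right)} = -4 + \frac{\left(-3\right)^{2}}{5} = -4 + \frac{1}{5} \cdot 9 = -4 + \frac{9}{5} = - \frac{11}{5}$)
$\left(I{\left(72,168 \right)} + \left(90 - 20\right)^{2}\right) + X{\left(149 \right)} = \left(- \frac{11}{5} + \left(90 - 20\right)^{2}\right) - \frac{596}{62 + 149} = \left(- \frac{11}{5} + 70^{2}\right) - \frac{596}{211} = \left(- \frac{11}{5} + 4900\right) - 596 \cdot \frac{1}{211} = \frac{24489}{5} - \frac{596}{211} = \frac{5164199}{1055}$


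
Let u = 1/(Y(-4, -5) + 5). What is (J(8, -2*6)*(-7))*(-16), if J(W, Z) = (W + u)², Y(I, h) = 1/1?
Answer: 67228/9 ≈ 7469.8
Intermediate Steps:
Y(I, h) = 1
u = ⅙ (u = 1/(1 + 5) = 1/6 = ⅙ ≈ 0.16667)
J(W, Z) = (⅙ + W)² (J(W, Z) = (W + ⅙)² = (⅙ + W)²)
(J(8, -2*6)*(-7))*(-16) = (((1 + 6*8)²/36)*(-7))*(-16) = (((1 + 48)²/36)*(-7))*(-16) = (((1/36)*49²)*(-7))*(-16) = (((1/36)*2401)*(-7))*(-16) = ((2401/36)*(-7))*(-16) = -16807/36*(-16) = 67228/9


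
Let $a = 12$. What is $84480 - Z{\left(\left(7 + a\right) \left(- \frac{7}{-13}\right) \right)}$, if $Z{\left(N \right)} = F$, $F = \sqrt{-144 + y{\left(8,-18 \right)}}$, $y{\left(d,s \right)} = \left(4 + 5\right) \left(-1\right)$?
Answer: $84480 - 3 i \sqrt{17} \approx 84480.0 - 12.369 i$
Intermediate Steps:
$y{\left(d,s \right)} = -9$ ($y{\left(d,s \right)} = 9 \left(-1\right) = -9$)
$F = 3 i \sqrt{17}$ ($F = \sqrt{-144 - 9} = \sqrt{-153} = 3 i \sqrt{17} \approx 12.369 i$)
$Z{\left(N \right)} = 3 i \sqrt{17}$
$84480 - Z{\left(\left(7 + a\right) \left(- \frac{7}{-13}\right) \right)} = 84480 - 3 i \sqrt{17}$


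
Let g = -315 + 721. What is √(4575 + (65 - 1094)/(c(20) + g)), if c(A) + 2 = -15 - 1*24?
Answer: √609128790/365 ≈ 67.618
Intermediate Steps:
g = 406
c(A) = -41 (c(A) = -2 + (-15 - 1*24) = -2 + (-15 - 24) = -2 - 39 = -41)
√(4575 + (65 - 1094)/(c(20) + g)) = √(4575 + (65 - 1094)/(-41 + 406)) = √(4575 - 1029/365) = √(1668846/365) = √609128790/365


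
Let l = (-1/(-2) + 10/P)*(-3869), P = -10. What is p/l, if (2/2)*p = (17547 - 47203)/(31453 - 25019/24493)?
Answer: -726364408/1490248478195 ≈ -0.00048741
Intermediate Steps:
l = 3869/2 (l = (-1/(-2) + 10/(-10))*(-3869) = (-1*(-½) + 10*(-⅒))*(-3869) = (½ - 1)*(-3869) = -½*(-3869) = 3869/2 ≈ 1934.5)
p = -363182204/385176655 (p = (17547 - 47203)/(31453 - 25019/24493) = -29656/(31453 - 25019*1/24493) = -29656/(31453 - 25019/24493) = -29656/770353310/24493 = -29656*24493/770353310 = -363182204/385176655 ≈ -0.94290)
p/l = -363182204/(385176655*3869/2) = -363182204/385176655*2/3869 = -726364408/1490248478195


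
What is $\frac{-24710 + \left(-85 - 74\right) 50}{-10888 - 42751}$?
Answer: $\frac{32660}{53639} \approx 0.60888$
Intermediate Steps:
$\frac{-24710 + \left(-85 - 74\right) 50}{-10888 - 42751} = \frac{-24710 - 7950}{-53639} = \left(-24710 - 7950\right) \left(- \frac{1}{53639}\right) = \left(-32660\right) \left(- \frac{1}{53639}\right) = \frac{32660}{53639}$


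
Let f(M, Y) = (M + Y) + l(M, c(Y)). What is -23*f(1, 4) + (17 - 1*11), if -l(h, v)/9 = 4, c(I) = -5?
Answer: 719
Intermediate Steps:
l(h, v) = -36 (l(h, v) = -9*4 = -36)
f(M, Y) = -36 + M + Y (f(M, Y) = (M + Y) - 36 = -36 + M + Y)
-23*f(1, 4) + (17 - 1*11) = -23*(-36 + 1 + 4) + (17 - 1*11) = -23*(-31) + (17 - 11) = 713 + 6 = 719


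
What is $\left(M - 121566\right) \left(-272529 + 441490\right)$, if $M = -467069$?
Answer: $-99456358235$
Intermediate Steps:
$\left(M - 121566\right) \left(-272529 + 441490\right) = \left(-467069 - 121566\right) \left(-272529 + 441490\right) = \left(-588635\right) 168961 = -99456358235$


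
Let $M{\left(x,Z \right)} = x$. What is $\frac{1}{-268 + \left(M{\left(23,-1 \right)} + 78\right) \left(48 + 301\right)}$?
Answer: $\frac{1}{34981} \approx 2.8587 \cdot 10^{-5}$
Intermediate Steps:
$\frac{1}{-268 + \left(M{\left(23,-1 \right)} + 78\right) \left(48 + 301\right)} = \frac{1}{-268 + \left(23 + 78\right) \left(48 + 301\right)} = \frac{1}{-268 + 101 \cdot 349} = \frac{1}{-268 + 35249} = \frac{1}{34981}$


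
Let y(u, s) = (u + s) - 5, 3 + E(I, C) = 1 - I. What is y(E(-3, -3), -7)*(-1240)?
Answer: 13640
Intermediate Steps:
E(I, C) = -2 - I (E(I, C) = -3 + (1 - I) = -2 - I)
y(u, s) = -5 + s + u (y(u, s) = (s + u) - 5 = -5 + s + u)
y(E(-3, -3), -7)*(-1240) = (-5 - 7 + (-2 - 1*(-3)))*(-1240) = (-5 - 7 + (-2 + 3))*(-1240) = (-5 - 7 + 1)*(-1240) = -11*(-1240) = 13640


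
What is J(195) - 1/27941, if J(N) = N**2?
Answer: 1062456524/27941 ≈ 38025.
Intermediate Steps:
J(195) - 1/27941 = 195**2 - 1/27941 = 38025 - 1*1/27941 = 38025 - 1/27941 = 1062456524/27941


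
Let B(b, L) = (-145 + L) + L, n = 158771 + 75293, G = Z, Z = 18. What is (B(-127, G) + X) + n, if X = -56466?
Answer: 177489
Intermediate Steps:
G = 18
n = 234064
B(b, L) = -145 + 2*L
(B(-127, G) + X) + n = ((-145 + 2*18) - 56466) + 234064 = ((-145 + 36) - 56466) + 234064 = (-109 - 56466) + 234064 = -56575 + 234064 = 177489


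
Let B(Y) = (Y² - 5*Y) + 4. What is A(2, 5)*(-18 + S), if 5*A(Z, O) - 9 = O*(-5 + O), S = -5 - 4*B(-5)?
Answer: -2151/5 ≈ -430.20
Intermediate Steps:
B(Y) = 4 + Y² - 5*Y
S = -221 (S = -5 - 4*(4 + (-5)² - 5*(-5)) = -5 - 4*(4 + 25 + 25) = -5 - 4*54 = -5 - 216 = -221)
A(Z, O) = 9/5 + O*(-5 + O)/5 (A(Z, O) = 9/5 + (O*(-5 + O))/5 = 9/5 + O*(-5 + O)/5)
A(2, 5)*(-18 + S) = (9/5 - 1*5 + (⅕)*5²)*(-18 - 221) = (9/5 - 5 + (⅕)*25)*(-239) = (9/5 - 5 + 5)*(-239) = (9/5)*(-239) = -2151/5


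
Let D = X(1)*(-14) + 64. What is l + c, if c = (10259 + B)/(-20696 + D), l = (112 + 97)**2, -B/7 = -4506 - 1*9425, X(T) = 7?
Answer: 452699677/10365 ≈ 43676.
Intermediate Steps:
D = -34 (D = 7*(-14) + 64 = -98 + 64 = -34)
B = 97517 (B = -7*(-4506 - 1*9425) = -7*(-4506 - 9425) = -7*(-13931) = 97517)
l = 43681 (l = 209**2 = 43681)
c = -53888/10365 (c = (10259 + 97517)/(-20696 - 34) = 107776/(-20730) = 107776*(-1/20730) = -53888/10365 ≈ -5.1990)
l + c = 43681 - 53888/10365 = 452699677/10365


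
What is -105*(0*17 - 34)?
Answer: 3570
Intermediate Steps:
-105*(0*17 - 34) = -105*(0 - 34) = -105*(-34) = 3570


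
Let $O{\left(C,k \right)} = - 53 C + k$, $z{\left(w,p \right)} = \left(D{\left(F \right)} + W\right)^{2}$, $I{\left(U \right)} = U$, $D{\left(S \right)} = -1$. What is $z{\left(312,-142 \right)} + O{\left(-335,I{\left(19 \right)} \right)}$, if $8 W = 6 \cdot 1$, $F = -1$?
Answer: $\frac{284385}{16} \approx 17774.0$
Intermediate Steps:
$W = \frac{3}{4}$ ($W = \frac{6 \cdot 1}{8} = \frac{1}{8} \cdot 6 = \frac{3}{4} \approx 0.75$)
$z{\left(w,p \right)} = \frac{1}{16}$ ($z{\left(w,p \right)} = \left(-1 + \frac{3}{4}\right)^{2} = \left(- \frac{1}{4}\right)^{2} = \frac{1}{16}$)
$O{\left(C,k \right)} = k - 53 C$
$z{\left(312,-142 \right)} + O{\left(-335,I{\left(19 \right)} \right)} = \frac{1}{16} + \left(19 - -17755\right) = \frac{1}{16} + \left(19 + 17755\right) = \frac{1}{16} + 17774 = \frac{284385}{16}$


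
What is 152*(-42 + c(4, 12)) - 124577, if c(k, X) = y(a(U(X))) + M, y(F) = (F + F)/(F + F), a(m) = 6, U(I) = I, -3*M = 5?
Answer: -393187/3 ≈ -1.3106e+5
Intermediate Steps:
M = -5/3 (M = -⅓*5 = -5/3 ≈ -1.6667)
y(F) = 1 (y(F) = (2*F)/((2*F)) = (2*F)*(1/(2*F)) = 1)
c(k, X) = -⅔ (c(k, X) = 1 - 5/3 = -⅔)
152*(-42 + c(4, 12)) - 124577 = 152*(-42 - ⅔) - 124577 = 152*(-128/3) - 124577 = -19456/3 - 124577 = -393187/3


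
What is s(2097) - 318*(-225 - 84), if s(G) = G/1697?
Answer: 166752711/1697 ≈ 98263.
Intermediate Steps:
s(G) = G/1697 (s(G) = G*(1/1697) = G/1697)
s(2097) - 318*(-225 - 84) = (1/1697)*2097 - 318*(-225 - 84) = 2097/1697 - 318*(-309) = 2097/1697 - 1*(-98262) = 2097/1697 + 98262 = 166752711/1697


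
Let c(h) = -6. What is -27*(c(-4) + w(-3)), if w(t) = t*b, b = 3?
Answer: 405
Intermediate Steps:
w(t) = 3*t (w(t) = t*3 = 3*t)
-27*(c(-4) + w(-3)) = -27*(-6 + 3*(-3)) = -27*(-6 - 9) = -27*(-15) = 405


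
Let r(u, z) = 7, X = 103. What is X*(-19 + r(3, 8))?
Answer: -1236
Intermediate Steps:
X*(-19 + r(3, 8)) = 103*(-19 + 7) = 103*(-12) = -1236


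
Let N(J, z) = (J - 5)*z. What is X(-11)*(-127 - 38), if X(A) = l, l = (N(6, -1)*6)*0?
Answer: 0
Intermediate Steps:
N(J, z) = z*(-5 + J) (N(J, z) = (-5 + J)*z = z*(-5 + J))
l = 0 (l = (-(-5 + 6)*6)*0 = (-1*1*6)*0 = -1*6*0 = -6*0 = 0)
X(A) = 0
X(-11)*(-127 - 38) = 0*(-127 - 38) = 0*(-165) = 0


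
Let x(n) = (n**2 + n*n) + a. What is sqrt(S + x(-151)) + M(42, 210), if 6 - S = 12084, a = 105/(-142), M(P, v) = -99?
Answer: -99 + sqrt(675963026)/142 ≈ 84.094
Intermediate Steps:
a = -105/142 (a = 105*(-1/142) = -105/142 ≈ -0.73944)
S = -12078 (S = 6 - 1*12084 = 6 - 12084 = -12078)
x(n) = -105/142 + 2*n**2 (x(n) = (n**2 + n*n) - 105/142 = (n**2 + n**2) - 105/142 = 2*n**2 - 105/142 = -105/142 + 2*n**2)
sqrt(S + x(-151)) + M(42, 210) = sqrt(-12078 + (-105/142 + 2*(-151)**2)) - 99 = sqrt(-12078 + (-105/142 + 2*22801)) - 99 = sqrt(-12078 + (-105/142 + 45602)) - 99 = sqrt(-12078 + 6475379/142) - 99 = sqrt(4760303/142) - 99 = sqrt(675963026)/142 - 99 = -99 + sqrt(675963026)/142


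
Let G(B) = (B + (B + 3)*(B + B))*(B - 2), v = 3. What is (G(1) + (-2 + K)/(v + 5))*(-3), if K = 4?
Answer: 105/4 ≈ 26.250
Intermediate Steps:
G(B) = (-2 + B)*(B + 2*B*(3 + B)) (G(B) = (B + (3 + B)*(2*B))*(-2 + B) = (B + 2*B*(3 + B))*(-2 + B) = (-2 + B)*(B + 2*B*(3 + B)))
(G(1) + (-2 + K)/(v + 5))*(-3) = (1*(-14 + 2*1**2 + 3*1) + (-2 + 4)/(3 + 5))*(-3) = (1*(-14 + 2*1 + 3) + 2/8)*(-3) = (1*(-14 + 2 + 3) + 2*(1/8))*(-3) = (1*(-9) + 1/4)*(-3) = (-9 + 1/4)*(-3) = -35/4*(-3) = 105/4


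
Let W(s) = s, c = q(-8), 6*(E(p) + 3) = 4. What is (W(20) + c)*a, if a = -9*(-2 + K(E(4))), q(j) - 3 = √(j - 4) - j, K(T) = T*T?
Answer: -961 - 62*I*√3 ≈ -961.0 - 107.39*I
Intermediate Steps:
E(p) = -7/3 (E(p) = -3 + (⅙)*4 = -3 + ⅔ = -7/3)
K(T) = T²
q(j) = 3 + √(-4 + j) - j (q(j) = 3 + (√(j - 4) - j) = 3 + (√(-4 + j) - j) = 3 + √(-4 + j) - j)
c = 11 + 2*I*√3 (c = 3 + √(-4 - 8) - 1*(-8) = 3 + √(-12) + 8 = 3 + 2*I*√3 + 8 = 11 + 2*I*√3 ≈ 11.0 + 3.4641*I)
a = -31 (a = -9*(-2 + (-7/3)²) = -9*(-2 + 49/9) = -9*31/9 = -31)
(W(20) + c)*a = (20 + (11 + 2*I*√3))*(-31) = (31 + 2*I*√3)*(-31) = -961 - 62*I*√3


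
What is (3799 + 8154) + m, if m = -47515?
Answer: -35562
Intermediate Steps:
(3799 + 8154) + m = (3799 + 8154) - 47515 = 11953 - 47515 = -35562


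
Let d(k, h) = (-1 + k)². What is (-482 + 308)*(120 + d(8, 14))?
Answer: -29406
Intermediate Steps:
(-482 + 308)*(120 + d(8, 14)) = (-482 + 308)*(120 + (-1 + 8)²) = -174*(120 + 7²) = -174*(120 + 49) = -174*169 = -29406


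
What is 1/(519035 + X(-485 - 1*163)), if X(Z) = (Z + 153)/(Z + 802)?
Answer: 14/7266445 ≈ 1.9267e-6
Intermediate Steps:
X(Z) = (153 + Z)/(802 + Z)
1/(519035 + X(-485 - 1*163)) = 1/(519035 + (153 + (-485 - 1*163))/(802 + (-485 - 1*163))) = 1/(519035 + (153 + (-485 - 163))/(802 + (-485 - 163))) = 1/(519035 + (153 - 648)/(802 - 648)) = 1/(519035 - 495/154) = 1/(519035 + (1/154)*(-495)) = 1/(519035 - 45/14) = 1/(7266445/14) = 14/7266445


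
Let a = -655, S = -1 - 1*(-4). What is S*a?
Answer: -1965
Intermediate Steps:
S = 3 (S = -1 + 4 = 3)
S*a = 3*(-655) = -1965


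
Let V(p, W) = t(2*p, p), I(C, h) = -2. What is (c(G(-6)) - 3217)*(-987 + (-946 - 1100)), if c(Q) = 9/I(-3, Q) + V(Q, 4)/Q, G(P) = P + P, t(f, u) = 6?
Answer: 9772326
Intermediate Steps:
V(p, W) = 6
G(P) = 2*P
c(Q) = -9/2 + 6/Q (c(Q) = 9/(-2) + 6/Q = 9*(-½) + 6/Q = -9/2 + 6/Q)
(c(G(-6)) - 3217)*(-987 + (-946 - 1100)) = ((-9/2 + 6/((2*(-6)))) - 3217)*(-987 + (-946 - 1100)) = ((-9/2 + 6/(-12)) - 3217)*(-987 - 2046) = ((-9/2 + 6*(-1/12)) - 3217)*(-3033) = ((-9/2 - ½) - 3217)*(-3033) = (-5 - 3217)*(-3033) = -3222*(-3033) = 9772326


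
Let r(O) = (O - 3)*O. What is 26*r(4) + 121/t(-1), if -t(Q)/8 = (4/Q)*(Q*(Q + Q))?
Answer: 6777/64 ≈ 105.89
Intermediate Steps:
r(O) = O*(-3 + O) (r(O) = (-3 + O)*O = O*(-3 + O))
t(Q) = -64*Q (t(Q) = -8*4/Q*Q*(Q + Q) = -8*4/Q*Q*(2*Q) = -8*4/Q*2*Q² = -64*Q)
26*r(4) + 121/t(-1) = 26*(4*(-3 + 4)) + 121/((-64*(-1))) = 26*(4*1) + 121/64 = 26*4 + 121*(1/64) = 104 + 121/64 = 6777/64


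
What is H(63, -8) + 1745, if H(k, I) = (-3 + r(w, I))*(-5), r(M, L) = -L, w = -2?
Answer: 1720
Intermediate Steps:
H(k, I) = 15 + 5*I (H(k, I) = (-3 - I)*(-5) = 15 + 5*I)
H(63, -8) + 1745 = (15 + 5*(-8)) + 1745 = (15 - 40) + 1745 = -25 + 1745 = 1720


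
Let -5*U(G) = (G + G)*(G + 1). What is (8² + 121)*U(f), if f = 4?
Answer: -1480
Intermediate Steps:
U(G) = -2*G*(1 + G)/5 (U(G) = -(G + G)*(G + 1)/5 = -2*G*(1 + G)/5)
(8² + 121)*U(f) = (8² + 121)*(-⅖*4*(1 + 4)) = (64 + 121)*(-⅖*4*5) = 185*(-8) = -1480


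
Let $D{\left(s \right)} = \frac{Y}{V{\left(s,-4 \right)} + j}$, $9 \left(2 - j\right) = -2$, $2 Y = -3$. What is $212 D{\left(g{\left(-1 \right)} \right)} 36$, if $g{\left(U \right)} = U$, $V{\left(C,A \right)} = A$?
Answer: $\frac{12879}{2} \approx 6439.5$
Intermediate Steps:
$Y = - \frac{3}{2}$ ($Y = \frac{1}{2} \left(-3\right) = - \frac{3}{2} \approx -1.5$)
$j = \frac{20}{9}$ ($j = 2 - - \frac{2}{9} = 2 + \frac{2}{9} = \frac{20}{9} \approx 2.2222$)
$D{\left(s \right)} = \frac{27}{32}$ ($D{\left(s \right)} = \frac{1}{-4 + \frac{20}{9}} \left(- \frac{3}{2}\right) = \frac{1}{- \frac{16}{9}} \left(- \frac{3}{2}\right) = \left(- \frac{9}{16}\right) \left(- \frac{3}{2}\right) = \frac{27}{32}$)
$212 D{\left(g{\left(-1 \right)} \right)} 36 = 212 \cdot \frac{27}{32} \cdot 36 = 212 \cdot \frac{243}{8} = \frac{12879}{2}$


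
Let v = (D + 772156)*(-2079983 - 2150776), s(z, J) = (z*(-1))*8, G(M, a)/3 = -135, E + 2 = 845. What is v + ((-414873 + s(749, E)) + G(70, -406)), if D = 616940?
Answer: -5876930825134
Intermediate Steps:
E = 843 (E = -2 + 845 = 843)
G(M, a) = -405 (G(M, a) = 3*(-135) = -405)
s(z, J) = -8*z (s(z, J) = -z*8 = -8*z)
v = -5876930403864 (v = (616940 + 772156)*(-2079983 - 2150776) = 1389096*(-4230759) = -5876930403864)
v + ((-414873 + s(749, E)) + G(70, -406)) = -5876930403864 + ((-414873 - 8*749) - 405) = -5876930403864 + ((-414873 - 5992) - 405) = -5876930403864 + (-420865 - 405) = -5876930403864 - 421270 = -5876930825134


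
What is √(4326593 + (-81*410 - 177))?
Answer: √4293206 ≈ 2072.0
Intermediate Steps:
√(4326593 + (-81*410 - 177)) = √(4326593 + (-33210 - 177)) = √(4326593 - 33387) = √4293206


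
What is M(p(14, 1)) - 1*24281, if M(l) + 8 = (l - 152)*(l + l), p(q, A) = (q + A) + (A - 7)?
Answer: -26863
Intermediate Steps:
p(q, A) = -7 + q + 2*A (p(q, A) = (A + q) + (-7 + A) = -7 + q + 2*A)
M(l) = -8 + 2*l*(-152 + l) (M(l) = -8 + (l - 152)*(l + l) = -8 + (-152 + l)*(2*l) = -8 + 2*l*(-152 + l))
M(p(14, 1)) - 1*24281 = (-8 - 304*(-7 + 14 + 2*1) + 2*(-7 + 14 + 2*1)²) - 1*24281 = (-8 - 304*(-7 + 14 + 2) + 2*(-7 + 14 + 2)²) - 24281 = (-8 - 304*9 + 2*9²) - 24281 = (-8 - 2736 + 2*81) - 24281 = (-8 - 2736 + 162) - 24281 = -2582 - 24281 = -26863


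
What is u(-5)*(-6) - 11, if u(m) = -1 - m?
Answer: -35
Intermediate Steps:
u(-5)*(-6) - 11 = (-1 - 1*(-5))*(-6) - 11 = (-1 + 5)*(-6) - 11 = 4*(-6) - 11 = -24 - 11 = -35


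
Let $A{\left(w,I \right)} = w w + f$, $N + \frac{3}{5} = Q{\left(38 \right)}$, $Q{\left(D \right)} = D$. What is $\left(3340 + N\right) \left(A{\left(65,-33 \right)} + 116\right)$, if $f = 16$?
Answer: $\frac{73576659}{5} \approx 1.4715 \cdot 10^{7}$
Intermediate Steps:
$N = \frac{187}{5}$ ($N = - \frac{3}{5} + 38 = \frac{187}{5} \approx 37.4$)
$A{\left(w,I \right)} = 16 + w^{2}$ ($A{\left(w,I \right)} = w w + 16 = w^{2} + 16 = 16 + w^{2}$)
$\left(3340 + N\right) \left(A{\left(65,-33 \right)} + 116\right) = \left(3340 + \frac{187}{5}\right) \left(\left(16 + 65^{2}\right) + 116\right) = \frac{16887 \left(\left(16 + 4225\right) + 116\right)}{5} = \frac{16887 \left(4241 + 116\right)}{5} = \frac{16887}{5} \cdot 4357 = \frac{73576659}{5}$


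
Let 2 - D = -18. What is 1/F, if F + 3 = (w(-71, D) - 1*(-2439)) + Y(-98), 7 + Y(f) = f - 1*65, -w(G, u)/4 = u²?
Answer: 1/666 ≈ 0.0015015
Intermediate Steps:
D = 20 (D = 2 - 1*(-18) = 2 + 18 = 20)
w(G, u) = -4*u²
Y(f) = -72 + f (Y(f) = -7 + (f - 1*65) = -7 + (f - 65) = -7 + (-65 + f) = -72 + f)
F = 666 (F = -3 + ((-4*20² - 1*(-2439)) + (-72 - 98)) = -3 + ((-4*400 + 2439) - 170) = -3 + ((-1600 + 2439) - 170) = -3 + (839 - 170) = -3 + 669 = 666)
1/F = 1/666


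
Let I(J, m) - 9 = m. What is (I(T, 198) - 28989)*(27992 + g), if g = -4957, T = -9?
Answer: -662993370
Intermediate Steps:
I(J, m) = 9 + m
(I(T, 198) - 28989)*(27992 + g) = ((9 + 198) - 28989)*(27992 - 4957) = (207 - 28989)*23035 = -28782*23035 = -662993370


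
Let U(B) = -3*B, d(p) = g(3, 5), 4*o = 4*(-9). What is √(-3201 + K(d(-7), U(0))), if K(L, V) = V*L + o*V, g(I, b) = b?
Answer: I*√3201 ≈ 56.577*I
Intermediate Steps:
o = -9 (o = (4*(-9))/4 = (¼)*(-36) = -9)
d(p) = 5
K(L, V) = -9*V + L*V (K(L, V) = V*L - 9*V = L*V - 9*V = -9*V + L*V)
√(-3201 + K(d(-7), U(0))) = √(-3201 + (-3*0)*(-9 + 5)) = √(-3201 + 0*(-4)) = √(-3201 + 0) = √(-3201) = I*√3201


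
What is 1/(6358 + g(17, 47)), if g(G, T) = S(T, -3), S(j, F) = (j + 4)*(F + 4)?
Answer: 1/6409 ≈ 0.00015603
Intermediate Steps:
S(j, F) = (4 + F)*(4 + j) (S(j, F) = (4 + j)*(4 + F) = (4 + F)*(4 + j))
g(G, T) = 4 + T (g(G, T) = 16 + 4*(-3) + 4*T - 3*T = 16 - 12 + 4*T - 3*T = 4 + T)
1/(6358 + g(17, 47)) = 1/(6358 + (4 + 47)) = 1/(6358 + 51) = 1/6409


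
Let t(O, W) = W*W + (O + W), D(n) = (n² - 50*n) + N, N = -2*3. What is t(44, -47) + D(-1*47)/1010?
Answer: 2232613/1010 ≈ 2210.5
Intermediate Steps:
N = -6
D(n) = -6 + n² - 50*n (D(n) = (n² - 50*n) - 6 = -6 + n² - 50*n)
t(O, W) = O + W + W² (t(O, W) = W² + (O + W) = O + W + W²)
t(44, -47) + D(-1*47)/1010 = (44 - 47 + (-47)²) + (-6 + (-1*47)² - (-50)*47)/1010 = (44 - 47 + 2209) + (-6 + (-47)² - 50*(-47))*(1/1010) = 2206 + (-6 + 2209 + 2350)*(1/1010) = 2206 + 4553*(1/1010) = 2206 + 4553/1010 = 2232613/1010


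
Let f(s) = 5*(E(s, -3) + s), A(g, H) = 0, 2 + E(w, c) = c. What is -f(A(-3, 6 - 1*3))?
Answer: 25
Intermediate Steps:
E(w, c) = -2 + c
f(s) = -25 + 5*s (f(s) = 5*((-2 - 3) + s) = 5*(-5 + s) = -25 + 5*s)
-f(A(-3, 6 - 1*3)) = -(-25 + 5*0) = -(-25 + 0) = -1*(-25) = 25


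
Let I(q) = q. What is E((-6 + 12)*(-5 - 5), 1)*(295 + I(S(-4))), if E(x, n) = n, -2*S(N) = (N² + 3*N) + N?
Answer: 295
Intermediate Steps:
S(N) = -2*N - N²/2 (S(N) = -((N² + 3*N) + N)/2 = -(N² + 4*N)/2 = -2*N - N²/2)
E((-6 + 12)*(-5 - 5), 1)*(295 + I(S(-4))) = 1*(295 - ½*(-4)*(4 - 4)) = 1*(295 - ½*(-4)*0) = 1*(295 + 0) = 1*295 = 295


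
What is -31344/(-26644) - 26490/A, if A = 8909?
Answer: -106638966/59342849 ≈ -1.7970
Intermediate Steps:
-31344/(-26644) - 26490/A = -31344/(-26644) - 26490/8909 = -31344*(-1/26644) - 26490*1/8909 = 7836/6661 - 26490/8909 = -106638966/59342849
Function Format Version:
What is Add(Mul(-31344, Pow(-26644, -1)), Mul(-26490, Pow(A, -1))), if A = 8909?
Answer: Rational(-106638966, 59342849) ≈ -1.7970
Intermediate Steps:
Add(Mul(-31344, Pow(-26644, -1)), Mul(-26490, Pow(A, -1))) = Add(Mul(-31344, Pow(-26644, -1)), Mul(-26490, Pow(8909, -1))) = Add(Mul(-31344, Rational(-1, 26644)), Mul(-26490, Rational(1, 8909))) = Add(Rational(7836, 6661), Rational(-26490, 8909)) = Rational(-106638966, 59342849)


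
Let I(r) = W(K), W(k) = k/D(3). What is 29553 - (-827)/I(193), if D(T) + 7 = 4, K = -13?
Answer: 386670/13 ≈ 29744.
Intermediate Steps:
D(T) = -3 (D(T) = -7 + 4 = -3)
W(k) = -k/3 (W(k) = k/(-3) = k*(-⅓) = -k/3)
I(r) = 13/3 (I(r) = -⅓*(-13) = 13/3)
29553 - (-827)/I(193) = 29553 - (-827)/13/3 = 29553 - (-827)*3/13 = 29553 - 1*(-2481/13) = 29553 + 2481/13 = 386670/13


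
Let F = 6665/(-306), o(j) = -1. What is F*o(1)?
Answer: 6665/306 ≈ 21.781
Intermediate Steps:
F = -6665/306 (F = 6665*(-1/306) = -6665/306 ≈ -21.781)
F*o(1) = -6665/306*(-1) = 6665/306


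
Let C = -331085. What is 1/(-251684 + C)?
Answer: -1/582769 ≈ -1.7159e-6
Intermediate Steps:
1/(-251684 + C) = 1/(-251684 - 331085) = 1/(-582769) = -1/582769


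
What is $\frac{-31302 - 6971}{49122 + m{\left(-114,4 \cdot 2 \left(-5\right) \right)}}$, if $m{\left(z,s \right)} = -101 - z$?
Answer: $- \frac{38273}{49135} \approx -0.77894$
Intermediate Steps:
$\frac{-31302 - 6971}{49122 + m{\left(-114,4 \cdot 2 \left(-5\right) \right)}} = \frac{-31302 - 6971}{49122 - -13} = - \frac{38273}{49122 + \left(-101 + 114\right)} = - \frac{38273}{49122 + 13} = - \frac{38273}{49135}$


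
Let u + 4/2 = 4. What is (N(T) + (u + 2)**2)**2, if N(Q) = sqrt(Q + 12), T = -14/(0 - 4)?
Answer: (32 + sqrt(62))**2/4 ≈ 397.48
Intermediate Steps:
u = 2 (u = -2 + 4 = 2)
T = 7/2 (T = -14/(-4) = -14*(-1/4) = 7/2 ≈ 3.5000)
N(Q) = sqrt(12 + Q)
(N(T) + (u + 2)**2)**2 = (sqrt(12 + 7/2) + (2 + 2)**2)**2 = (sqrt(31/2) + 4**2)**2 = (sqrt(62)/2 + 16)**2 = (16 + sqrt(62)/2)**2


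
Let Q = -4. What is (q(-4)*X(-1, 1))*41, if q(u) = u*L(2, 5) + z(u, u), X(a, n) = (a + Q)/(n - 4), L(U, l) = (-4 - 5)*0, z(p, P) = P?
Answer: -820/3 ≈ -273.33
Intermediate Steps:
L(U, l) = 0 (L(U, l) = -9*0 = 0)
X(a, n) = (-4 + a)/(-4 + n) (X(a, n) = (a - 4)/(n - 4) = (-4 + a)/(-4 + n))
q(u) = u (q(u) = u*0 + u = 0 + u = u)
(q(-4)*X(-1, 1))*41 = -4*(-4 - 1)/(-4 + 1)*41 = -4*(-5)/(-3)*41 = -(-4)*(-5)/3*41 = -4*5/3*41 = -20/3*41 = -820/3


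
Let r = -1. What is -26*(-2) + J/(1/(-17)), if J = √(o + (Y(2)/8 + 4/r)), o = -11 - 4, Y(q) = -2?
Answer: 52 - 17*I*√77/2 ≈ 52.0 - 74.587*I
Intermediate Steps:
o = -15
J = I*√77/2 (J = √(-15 + (-2/8 + 4/(-1))) = √(-15 + (-2*⅛ + 4*(-1))) = √(-15 + (-¼ - 4)) = √(-15 - 17/4) = √(-77/4) = I*√77/2 ≈ 4.3875*I)
-26*(-2) + J/(1/(-17)) = -26*(-2) + (I*√77/2)/(1/(-17)) = 52 + (I*√77/2)/(-1/17) = 52 + (I*√77/2)*(-17) = 52 - 17*I*√77/2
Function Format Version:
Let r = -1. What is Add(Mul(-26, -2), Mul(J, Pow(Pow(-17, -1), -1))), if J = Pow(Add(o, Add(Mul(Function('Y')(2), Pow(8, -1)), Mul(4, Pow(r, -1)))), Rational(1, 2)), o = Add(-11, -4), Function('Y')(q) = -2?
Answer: Add(52, Mul(Rational(-17, 2), I, Pow(77, Rational(1, 2)))) ≈ Add(52.000, Mul(-74.587, I))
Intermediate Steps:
o = -15
J = Mul(Rational(1, 2), I, Pow(77, Rational(1, 2))) (J = Pow(Add(-15, Add(Mul(-2, Pow(8, -1)), Mul(4, Pow(-1, -1)))), Rational(1, 2)) = Pow(Add(-15, Add(Mul(-2, Rational(1, 8)), Mul(4, -1))), Rational(1, 2)) = Pow(Add(-15, Add(Rational(-1, 4), -4)), Rational(1, 2)) = Pow(Add(-15, Rational(-17, 4)), Rational(1, 2)) = Pow(Rational(-77, 4), Rational(1, 2)) = Mul(Rational(1, 2), I, Pow(77, Rational(1, 2))) ≈ Mul(4.3875, I))
Add(Mul(-26, -2), Mul(J, Pow(Pow(-17, -1), -1))) = Add(Mul(-26, -2), Mul(Mul(Rational(1, 2), I, Pow(77, Rational(1, 2))), Pow(Pow(-17, -1), -1))) = Add(52, Mul(Mul(Rational(1, 2), I, Pow(77, Rational(1, 2))), Pow(Rational(-1, 17), -1))) = Add(52, Mul(Mul(Rational(1, 2), I, Pow(77, Rational(1, 2))), -17)) = Add(52, Mul(Rational(-17, 2), I, Pow(77, Rational(1, 2))))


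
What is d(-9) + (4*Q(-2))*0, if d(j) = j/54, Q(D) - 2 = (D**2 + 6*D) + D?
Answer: -1/6 ≈ -0.16667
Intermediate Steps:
Q(D) = 2 + D**2 + 7*D (Q(D) = 2 + ((D**2 + 6*D) + D) = 2 + (D**2 + 7*D) = 2 + D**2 + 7*D)
d(j) = j/54 (d(j) = j*(1/54) = j/54)
d(-9) + (4*Q(-2))*0 = (1/54)*(-9) + (4*(2 + (-2)**2 + 7*(-2)))*0 = -1/6 + (4*(2 + 4 - 14))*0 = -1/6 + (4*(-8))*0 = -1/6 - 32*0 = -1/6 + 0 = -1/6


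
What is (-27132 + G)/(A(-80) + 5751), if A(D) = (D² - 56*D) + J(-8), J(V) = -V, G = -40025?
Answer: -67157/16639 ≈ -4.0361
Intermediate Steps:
A(D) = 8 + D² - 56*D (A(D) = (D² - 56*D) - 1*(-8) = (D² - 56*D) + 8 = 8 + D² - 56*D)
(-27132 + G)/(A(-80) + 5751) = (-27132 - 40025)/((8 + (-80)² - 56*(-80)) + 5751) = -67157/((8 + 6400 + 4480) + 5751) = -67157/(10888 + 5751) = -67157/16639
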